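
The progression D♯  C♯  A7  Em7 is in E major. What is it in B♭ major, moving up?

A G Eb7 Bbm7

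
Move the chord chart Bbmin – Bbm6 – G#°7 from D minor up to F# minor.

Dmin Dm6 B#°7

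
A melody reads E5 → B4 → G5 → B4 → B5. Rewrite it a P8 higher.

E6 B5 G6 B5 B6

E5 to E6
B4 to B5
G5 to G6
B4 to B5
B5 to B6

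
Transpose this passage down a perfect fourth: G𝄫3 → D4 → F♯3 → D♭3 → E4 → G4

Dbb3 A3 C#3 Ab2 B3 D4

Gbb3 down a perfect fourth is Dbb3.
A perfect fourth down from D4 gives A3.
F#3 down a perfect fourth is C#3.
Db3 down a perfect fourth is Ab2.
E4 down a perfect fourth is B3.
G4 down a perfect fourth is D4.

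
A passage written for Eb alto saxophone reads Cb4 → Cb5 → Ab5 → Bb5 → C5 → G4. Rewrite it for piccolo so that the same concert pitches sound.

Ebb2 Ebb3 Cb4 Db4 Eb3 Bb2

First find concert pitch: the Eb alto saxophone sounds a major sixth below written, so Cb4 Cb5 Ab5 Bb5 C5 G4 sounds Ebb3 Ebb4 Cb5 Db5 Eb4 Bb3.
Then write for piccolo: it sounds a perfect octave above written, so the part must be a perfect octave below concert.
Ebb3 → Ebb2
Ebb4 → Ebb3
Cb5 → Cb4
Db5 → Db4
Eb4 → Eb3
Bb3 → Bb2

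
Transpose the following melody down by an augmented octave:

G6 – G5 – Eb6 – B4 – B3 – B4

Gb5 Gb4 Ebb5 Bb3 Bb2 Bb3

G6 down an augmented octave is Gb5.
G5: an octave down reaches G, and 13 semitones makes it Gb4.
An augmented octave down from Eb6 gives Ebb5.
B4: an octave down reaches B, and 13 semitones makes it Bb3.
B3: an octave down reaches B, and 13 semitones makes it Bb2.
B4: an octave down reaches B, and 13 semitones makes it Bb3.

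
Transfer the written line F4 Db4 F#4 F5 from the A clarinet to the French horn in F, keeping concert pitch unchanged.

First find concert pitch: the A clarinet sounds a minor third below written, so F4 Db4 F#4 F5 sounds D4 Bb3 D#4 D5.
Then write for French horn in F: it sounds a perfect fifth below written, so the part must be a perfect fifth above concert.
D4 → A4
Bb3 → F4
D#4 → A#4
D5 → A5

A4 F4 A#4 A5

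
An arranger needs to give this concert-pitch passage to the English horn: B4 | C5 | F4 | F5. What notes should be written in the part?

F#5 G5 C5 C6

Written C4 sounds as F3 on the English horn, so concert pitches are written a perfect fifth up.
B4 → F#5
C5 → G5
F4 → C5
F5 → C6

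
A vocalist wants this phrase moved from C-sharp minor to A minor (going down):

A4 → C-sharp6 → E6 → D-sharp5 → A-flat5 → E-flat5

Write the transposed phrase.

From C-sharp down to A is a major third; apply that to each pitch.
A4 -> F4
C#6 -> A5
E6 -> C6
D#5 -> B4
Ab5 -> Fb5
Eb5 -> Cb5

F4 A5 C6 B4 Fb5 Cb5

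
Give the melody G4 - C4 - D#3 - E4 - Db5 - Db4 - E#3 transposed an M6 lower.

G4 to Bb3
C4 to Eb3
D#3 to F#2
E4 to G3
Db5 to Fb4
Db4 to Fb3
E#3 to G#2

Bb3 Eb3 F#2 G3 Fb4 Fb3 G#2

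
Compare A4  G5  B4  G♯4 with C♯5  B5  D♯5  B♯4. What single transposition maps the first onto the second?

Take the first pair: A4 → C#5. A to C spans 3 letter names, so the interval is some kind of third.
A4 to C#5 is 4 semitones, which makes it a major third; the second version is higher, so the direction is up.
Checking another pair — G#4 → B#4 — gives the same interval.

up a major third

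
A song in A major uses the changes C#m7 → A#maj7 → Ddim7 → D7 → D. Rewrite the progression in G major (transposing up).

Bm7 G#maj7 Cdim7 C7 C

A major up to G major is a minor seventh; each chord root moves by that interval while the quality stays the same.
C#m7: root C# up a minor seventh → B, giving Bm7.
A#maj7: root A# up a minor seventh → G#, giving G#maj7.
Ddim7: root D up a minor seventh → C, giving Cdim7.
D7: root D up a minor seventh → C, giving C7.
D: root D up a minor seventh → C, giving C.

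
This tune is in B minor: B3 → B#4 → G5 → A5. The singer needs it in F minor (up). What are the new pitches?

F4 F#5 Db6 Eb6

From B up to F is a diminished fifth; apply that to each pitch.
B3 to F4
B#4 to F#5
G5 to Db6
A5 to Eb6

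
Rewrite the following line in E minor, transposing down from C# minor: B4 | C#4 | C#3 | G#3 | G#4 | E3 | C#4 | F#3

D4 E3 E2 B2 B3 G2 E3 A2

From C# down to E is a major sixth; apply that to each pitch.
B4 → D4
C#4 → E3
C#3 → E2
G#3 → B2
G#4 → B3
E3 → G2
C#4 → E3
F#3 → A2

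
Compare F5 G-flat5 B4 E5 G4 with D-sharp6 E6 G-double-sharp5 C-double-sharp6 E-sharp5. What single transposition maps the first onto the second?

From F5 to D#6 is 6 letter names — a sixth of some quality.
F5 to D#6 is 10 semitones, which makes it an augmented sixth; the second version is higher, so the direction is up.
Checking another pair — G4 → E#5 — gives the same interval.

up an augmented sixth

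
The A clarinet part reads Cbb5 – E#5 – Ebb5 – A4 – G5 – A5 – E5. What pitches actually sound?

Abb4 C##5 Cb5 F#4 E5 F#5 C#5

Written C4 on the A clarinet sounds as A3, a minor third lower; apply that shift to every note.
Cbb5 → Abb4
E#5 → C##5
Ebb5 → Cb5
A4 → F#4
G5 → E5
A5 → F#5
E5 → C#5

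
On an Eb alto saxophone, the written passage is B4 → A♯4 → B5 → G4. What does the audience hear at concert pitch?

D4 C#4 D5 Bb3

The Eb alto saxophone sounds a major sixth below written, so transpose each written note down a major sixth.
B4 becomes D4
A#4 becomes C#4
B5 becomes D5
G4 becomes Bb3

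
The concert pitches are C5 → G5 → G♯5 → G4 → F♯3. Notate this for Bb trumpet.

Written C4 sounds as Bb3 on the Bb trumpet, so concert pitches are written a major second up.
C5 -> D5
G5 -> A5
G#5 -> A#5
G4 -> A4
F#3 -> G#3

D5 A5 A#5 A4 G#3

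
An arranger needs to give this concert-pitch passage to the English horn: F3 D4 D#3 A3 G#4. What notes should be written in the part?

The English horn sounds a perfect fifth below written, so the written part must be a perfect fifth above concert — transpose each note up.
F3 to C4
D4 to A4
D#3 to A#3
A3 to E4
G#4 to D#5

C4 A4 A#3 E4 D#5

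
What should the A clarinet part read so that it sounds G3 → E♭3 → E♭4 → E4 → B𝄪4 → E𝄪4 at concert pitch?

Written C4 sounds as A3 on the A clarinet, so concert pitches are written a minor third up.
G3 -> Bb3
Eb3 -> Gb3
Eb4 -> Gb4
E4 -> G4
B##4 -> D##5
E##4 -> G##4

Bb3 Gb3 Gb4 G4 D##5 G##4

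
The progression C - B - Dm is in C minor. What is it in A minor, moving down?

C minor down to A minor is a minor third; each chord root moves by that interval while the quality stays the same.
C: root C down a minor third → A, giving A.
B: root B down a minor third → G#, giving G#.
Dm: root D down a minor third → B, giving Bm.

A G# Bm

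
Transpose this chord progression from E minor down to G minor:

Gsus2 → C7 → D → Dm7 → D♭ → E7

Bbsus2 Eb7 F Fm7 Fb G7

E minor down to G minor is a major sixth; each chord root moves by that interval while the quality stays the same.
Gsus2: root G down a major sixth → Bb, giving Bbsus2.
C7: root C down a major sixth → Eb, giving Eb7.
D: root D down a major sixth → F, giving F.
Dm7: root D down a major sixth → F, giving Fm7.
D♭: root D♭ down a major sixth → Fb, giving Fb.
E7: root E down a major sixth → G, giving G7.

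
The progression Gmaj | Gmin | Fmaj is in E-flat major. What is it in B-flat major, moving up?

Dmaj Dmin Cmaj

E-flat major up to B-flat major is a perfect fifth; each chord root moves by that interval while the quality stays the same.
Gmaj: root G up a perfect fifth → D, giving Dmaj.
Gmin: root G up a perfect fifth → D, giving Dmin.
Fmaj: root F up a perfect fifth → C, giving Cmaj.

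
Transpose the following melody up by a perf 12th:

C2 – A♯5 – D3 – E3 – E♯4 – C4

C2 → G3
A#5 → E#7
D3 → A4
E3 → B4
E#4 → B#5
C4 → G5

G3 E#7 A4 B4 B#5 G5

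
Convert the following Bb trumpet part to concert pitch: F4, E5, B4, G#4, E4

Eb4 D5 A4 F#4 D4

The Bb trumpet sounds a major second below written, so transpose each written note down a major second.
F4 → Eb4
E5 → D5
B4 → A4
G#4 → F#4
E4 → D4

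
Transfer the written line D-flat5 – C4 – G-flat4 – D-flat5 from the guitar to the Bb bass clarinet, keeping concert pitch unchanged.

Eb5 D4 Ab4 Eb5

First find concert pitch: the guitar sounds a perfect octave below written, so D-flat5 C4 G-flat4 D-flat5 sounds Db4 C3 Gb3 Db4.
Then write for Bb bass clarinet: it sounds a major ninth below written, so the part must be a major ninth above concert.
Db4 → Eb5
C3 → D4
Gb3 → Ab4
Db4 → Eb5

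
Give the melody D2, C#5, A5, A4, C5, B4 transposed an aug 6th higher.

B#2 A##5 F##6 F##5 A#5 G##5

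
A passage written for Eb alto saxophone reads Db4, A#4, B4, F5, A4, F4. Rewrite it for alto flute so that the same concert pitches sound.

Bbb3 F#4 G4 Db5 F4 Db4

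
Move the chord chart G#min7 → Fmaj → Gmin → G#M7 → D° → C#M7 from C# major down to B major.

C# major down to B major is a major second; each chord root moves by that interval while the quality stays the same.
G#min7: root G# down a major second → F#, giving F#min7.
Fmaj: root F down a major second → Eb, giving Ebmaj.
Gmin: root G down a major second → F, giving Fmin.
G#M7: root G# down a major second → F#, giving F#M7.
D°: root D down a major second → C, giving C°.
C#M7: root C# down a major second → B, giving BM7.

F#min7 Ebmaj Fmin F#M7 C° BM7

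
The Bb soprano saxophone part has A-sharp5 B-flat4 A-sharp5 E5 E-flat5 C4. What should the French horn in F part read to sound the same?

First find concert pitch: the Bb soprano saxophone sounds a major second below written, so A-sharp5 B-flat4 A-sharp5 E5 E-flat5 C4 sounds G#5 Ab4 G#5 D5 Db5 Bb3.
Then write for French horn in F: it sounds a perfect fifth below written, so the part must be a perfect fifth above concert.
G#5 → D#6
Ab4 → Eb5
G#5 → D#6
D5 → A5
Db5 → Ab5
Bb3 → F4

D#6 Eb5 D#6 A5 Ab5 F4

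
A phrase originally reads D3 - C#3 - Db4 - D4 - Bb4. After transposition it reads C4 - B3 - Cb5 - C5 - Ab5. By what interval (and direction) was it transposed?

up a minor seventh

Take the first pair: D3 → C4. D to C spans 7 letter names, so the interval is some kind of seventh.
D3 to C4 is 10 semitones, which makes it a minor seventh; the second version is higher, so the direction is up.
Checking another pair — Bb4 → Ab5 — gives the same interval.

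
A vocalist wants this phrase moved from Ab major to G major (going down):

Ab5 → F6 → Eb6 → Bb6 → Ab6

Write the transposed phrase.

From Ab down to G is a minor second; apply that to each pitch.
Ab5 to G5
F6 to E6
Eb6 to D6
Bb6 to A6
Ab6 to G6

G5 E6 D6 A6 G6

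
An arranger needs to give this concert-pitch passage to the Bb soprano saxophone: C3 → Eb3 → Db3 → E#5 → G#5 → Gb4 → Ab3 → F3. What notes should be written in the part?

D3 F3 Eb3 F##5 A#5 Ab4 Bb3 G3

Written C4 sounds as Bb3 on the Bb soprano saxophone, so concert pitches are written a major second up.
C3 -> D3
Eb3 -> F3
Db3 -> Eb3
E#5 -> F##5
G#5 -> A#5
Gb4 -> Ab4
Ab3 -> Bb3
F3 -> G3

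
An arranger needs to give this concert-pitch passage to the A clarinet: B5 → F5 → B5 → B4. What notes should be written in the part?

D6 Ab5 D6 D5

Written C4 sounds as A3 on the A clarinet, so concert pitches are written a minor third up.
B5 to D6
F5 to Ab5
B5 to D6
B4 to D5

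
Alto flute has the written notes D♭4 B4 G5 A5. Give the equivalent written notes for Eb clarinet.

F3 D#4 B4 C#5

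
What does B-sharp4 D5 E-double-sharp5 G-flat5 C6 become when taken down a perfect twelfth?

B#4: a twelfth down reaches E, and 19 semitones makes it E#3.
D5 down a perfect twelfth is G3.
A perfect twelfth down from E##5 gives A##3.
Gb5 down a perfect twelfth is Cb4.
C6: a twelfth down reaches F, and 19 semitones makes it F4.

E#3 G3 A##3 Cb4 F4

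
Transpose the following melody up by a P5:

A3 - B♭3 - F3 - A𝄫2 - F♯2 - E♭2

E4 F4 C4 Ebb3 C#3 Bb2

A3 to E4
Bb3 to F4
F3 to C4
Abb2 to Ebb3
F#2 to C#3
Eb2 to Bb2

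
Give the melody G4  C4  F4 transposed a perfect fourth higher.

C5 F4 Bb4

A perfect fourth up from G4 gives C5.
C4 up a perfect fourth is F4.
F4 up a perfect fourth is Bb4.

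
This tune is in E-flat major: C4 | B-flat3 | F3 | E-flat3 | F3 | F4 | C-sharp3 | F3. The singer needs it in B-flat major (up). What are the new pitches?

E-flat major to B-flat major up is a perfect fifth, so every note moves up by that interval.
C4 → G4
Bb3 → F4
F3 → C4
Eb3 → Bb3
F3 → C4
F4 → C5
C#3 → G#3
F3 → C4

G4 F4 C4 Bb3 C4 C5 G#3 C4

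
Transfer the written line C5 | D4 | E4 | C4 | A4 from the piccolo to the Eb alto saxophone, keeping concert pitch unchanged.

First find concert pitch: the piccolo sounds a perfect octave above written, so C5 D4 E4 C4 A4 sounds C6 D5 E5 C5 A5.
Then write for Eb alto saxophone: it sounds a major sixth below written, so the part must be a major sixth above concert.
C6 → A6
D5 → B5
E5 → C#6
C5 → A5
A5 → F#6

A6 B5 C#6 A5 F#6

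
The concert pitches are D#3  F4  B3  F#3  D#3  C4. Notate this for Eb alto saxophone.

The Eb alto saxophone sounds a major sixth below written, so the written part must be a major sixth above concert — transpose each note up.
D#3 -> B#3
F4 -> D5
B3 -> G#4
F#3 -> D#4
D#3 -> B#3
C4 -> A4

B#3 D5 G#4 D#4 B#3 A4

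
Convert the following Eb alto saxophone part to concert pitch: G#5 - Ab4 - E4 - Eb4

B4 Cb4 G3 Gb3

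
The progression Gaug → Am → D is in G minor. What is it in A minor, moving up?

G minor up to A minor is a major second; each chord root moves by that interval while the quality stays the same.
Gaug: root G up a major second → A, giving Aaug.
Am: root A up a major second → B, giving Bm.
D: root D up a major second → E, giving E.

Aaug Bm E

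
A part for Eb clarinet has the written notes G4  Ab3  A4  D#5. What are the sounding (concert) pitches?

The Eb clarinet sounds a minor third above written, so transpose each written note up a minor third.
G4 to Bb4
Ab3 to Cb4
A4 to C5
D#5 to F#5

Bb4 Cb4 C5 F#5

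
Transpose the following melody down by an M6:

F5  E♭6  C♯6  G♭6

Ab4 Gb5 E5 Bbb5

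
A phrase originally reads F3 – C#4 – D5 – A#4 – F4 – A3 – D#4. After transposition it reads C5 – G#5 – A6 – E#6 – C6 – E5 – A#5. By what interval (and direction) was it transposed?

From F3 to C5 is 12 letter names — a twelfth of some quality.
F3 to C5 is 19 semitones, which makes it a perfect twelfth; the second version is higher, so the direction is up.
Checking another pair — D#4 → A#5 — gives the same interval.

up a perfect twelfth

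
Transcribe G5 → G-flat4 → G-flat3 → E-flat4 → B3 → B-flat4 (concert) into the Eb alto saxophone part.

Written C4 sounds as Eb3 on the Eb alto saxophone, so concert pitches are written a major sixth up.
G5 gives E6
Gb4 gives Eb5
Gb3 gives Eb4
Eb4 gives C5
B3 gives G#4
Bb4 gives G5

E6 Eb5 Eb4 C5 G#4 G5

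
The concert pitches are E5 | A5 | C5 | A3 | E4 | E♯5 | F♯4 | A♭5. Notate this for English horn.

B5 E6 G5 E4 B4 B#5 C#5 Eb6

Written C4 sounds as F3 on the English horn, so concert pitches are written a perfect fifth up.
E5 becomes B5
A5 becomes E6
C5 becomes G5
A3 becomes E4
E4 becomes B4
E#5 becomes B#5
F#4 becomes C#5
Ab5 becomes Eb6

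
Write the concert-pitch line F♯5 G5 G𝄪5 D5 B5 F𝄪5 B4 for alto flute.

B5 C6 C##6 G5 E6 B#5 E5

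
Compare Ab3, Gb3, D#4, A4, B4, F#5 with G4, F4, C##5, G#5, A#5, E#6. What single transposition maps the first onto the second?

up a major seventh

Take the first pair: Ab3 → G4. A to G spans 7 letter names, so the interval is some kind of seventh.
Ab3 to G4 is 11 semitones, which makes it a major seventh; the second version is higher, so the direction is up.
Checking another pair — F#5 → E#6 — gives the same interval.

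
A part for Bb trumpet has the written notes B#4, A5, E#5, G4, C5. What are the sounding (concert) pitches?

A#4 G5 D#5 F4 Bb4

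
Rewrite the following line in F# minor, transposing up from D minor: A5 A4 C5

C#6 C#5 E5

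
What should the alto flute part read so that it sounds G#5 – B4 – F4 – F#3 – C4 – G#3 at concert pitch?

The alto flute sounds a perfect fourth below written, so the written part must be a perfect fourth above concert — transpose each note up.
G#5 gives C#6
B4 gives E5
F4 gives Bb4
F#3 gives B3
C4 gives F4
G#3 gives C#4

C#6 E5 Bb4 B3 F4 C#4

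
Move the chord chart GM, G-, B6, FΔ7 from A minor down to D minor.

A minor down to D minor is a perfect fifth; each chord root moves by that interval while the quality stays the same.
GM: root G down a perfect fifth → C, giving CM.
G-: root G down a perfect fifth → C, giving C-.
B6: root B down a perfect fifth → E, giving E6.
FΔ7: root F down a perfect fifth → Bb, giving BbΔ7.

CM C- E6 BbΔ7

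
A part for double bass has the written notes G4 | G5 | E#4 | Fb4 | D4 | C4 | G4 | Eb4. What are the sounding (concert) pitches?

Written C4 on the double bass sounds as C3, a perfect octave lower; apply that shift to every note.
G4 → G3
G5 → G4
E#4 → E#3
Fb4 → Fb3
D4 → D3
C4 → C3
G4 → G3
Eb4 → Eb3

G3 G4 E#3 Fb3 D3 C3 G3 Eb3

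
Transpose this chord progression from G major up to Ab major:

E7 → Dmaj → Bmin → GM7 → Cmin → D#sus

F7 Ebmaj Cmin AbM7 Dbmin Esus

G major up to Ab major is a minor second; each chord root moves by that interval while the quality stays the same.
E7: root E up a minor second → F, giving F7.
Dmaj: root D up a minor second → Eb, giving Ebmaj.
Bmin: root B up a minor second → C, giving Cmin.
GM7: root G up a minor second → Ab, giving AbM7.
Cmin: root C up a minor second → Db, giving Dbmin.
D#sus: root D# up a minor second → E, giving Esus.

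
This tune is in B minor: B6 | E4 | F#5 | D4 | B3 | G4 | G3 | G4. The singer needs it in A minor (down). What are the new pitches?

B minor to A minor down is a major second, so every note moves down by that interval.
B6 becomes A6
E4 becomes D4
F#5 becomes E5
D4 becomes C4
B3 becomes A3
G4 becomes F4
G3 becomes F3
G4 becomes F4

A6 D4 E5 C4 A3 F4 F3 F4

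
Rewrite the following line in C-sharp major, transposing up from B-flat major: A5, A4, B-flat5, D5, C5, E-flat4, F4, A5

B-flat major to C-sharp major up is an augmented second, so every note moves up by that interval.
A5 -> B#5
A4 -> B#4
Bb5 -> C#6
D5 -> E#5
C5 -> D#5
Eb4 -> F#4
F4 -> G#4
A5 -> B#5

B#5 B#4 C#6 E#5 D#5 F#4 G#4 B#5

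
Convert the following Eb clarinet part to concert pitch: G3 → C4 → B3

Written C4 on the Eb clarinet sounds as Eb4, a minor third higher; apply that shift to every note.
G3 to Bb3
C4 to Eb4
B3 to D4

Bb3 Eb4 D4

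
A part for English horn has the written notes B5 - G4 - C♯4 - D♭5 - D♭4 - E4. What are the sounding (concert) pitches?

E5 C4 F#3 Gb4 Gb3 A3

The English horn sounds a perfect fifth below written, so transpose each written note down a perfect fifth.
B5 to E5
G4 to C4
C#4 to F#3
Db5 to Gb4
Db4 to Gb3
E4 to A3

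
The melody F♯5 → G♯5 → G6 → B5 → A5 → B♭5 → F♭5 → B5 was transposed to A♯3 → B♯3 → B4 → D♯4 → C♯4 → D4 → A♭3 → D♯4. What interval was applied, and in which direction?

down a minor thirteenth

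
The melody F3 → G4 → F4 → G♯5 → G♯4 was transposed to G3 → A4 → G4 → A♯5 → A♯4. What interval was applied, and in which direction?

up a major second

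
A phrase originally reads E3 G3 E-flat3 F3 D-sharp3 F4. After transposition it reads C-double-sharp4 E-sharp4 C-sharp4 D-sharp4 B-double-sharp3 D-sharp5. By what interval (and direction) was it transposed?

up an augmented sixth

Take the first pair: E3 → C##4. E to C spans 6 letter names, so the interval is some kind of sixth.
E3 to C##4 is 10 semitones, which makes it an augmented sixth; the second version is higher, so the direction is up.
Checking another pair — F4 → D#5 — gives the same interval.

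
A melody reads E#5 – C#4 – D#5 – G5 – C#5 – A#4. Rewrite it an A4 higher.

E#5 → A##5
C#4 → F##4
D#5 → G##5
G5 → C#6
C#5 → F##5
A#4 → D##5

A##5 F##4 G##5 C#6 F##5 D##5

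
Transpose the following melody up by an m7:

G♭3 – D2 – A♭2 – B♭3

Gb3 becomes Fb4
D2 becomes C3
Ab2 becomes Gb3
Bb3 becomes Ab4

Fb4 C3 Gb3 Ab4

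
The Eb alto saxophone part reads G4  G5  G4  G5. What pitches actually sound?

Written C4 on the Eb alto saxophone sounds as Eb3, a major sixth lower; apply that shift to every note.
G4 becomes Bb3
G5 becomes Bb4
G4 becomes Bb3
G5 becomes Bb4

Bb3 Bb4 Bb3 Bb4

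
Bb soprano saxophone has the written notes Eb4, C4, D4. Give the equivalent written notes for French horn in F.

Ab4 F4 G4

First find concert pitch: the Bb soprano saxophone sounds a major second below written, so Eb4 C4 D4 sounds Db4 Bb3 C4.
Then write for French horn in F: it sounds a perfect fifth below written, so the part must be a perfect fifth above concert.
Db4 → Ab4
Bb3 → F4
C4 → G4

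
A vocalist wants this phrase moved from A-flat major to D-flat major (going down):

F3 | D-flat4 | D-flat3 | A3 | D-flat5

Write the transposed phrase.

Bb2 Gb3 Gb2 D3 Gb4

A-flat major to D-flat major down is a perfect fifth, so every note moves down by that interval.
F3 → Bb2
Db4 → Gb3
Db3 → Gb2
A3 → D3
Db5 → Gb4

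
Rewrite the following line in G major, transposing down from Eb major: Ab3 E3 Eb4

Eb major to G major down is a minor sixth, so every note moves down by that interval.
Ab3 -> C3
E3 -> G#2
Eb4 -> G3

C3 G#2 G3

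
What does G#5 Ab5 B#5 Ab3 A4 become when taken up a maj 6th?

G#5 up a major sixth is E#6.
Ab5: a sixth up reaches F, and 9 semitones makes it F6.
B#5: a sixth up reaches G, and 9 semitones makes it G##6.
A major sixth up from Ab3 gives F4.
A4 up a major sixth is F#5.

E#6 F6 G##6 F4 F#5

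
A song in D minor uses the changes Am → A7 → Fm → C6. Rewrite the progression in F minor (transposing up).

D minor up to F minor is a minor third; each chord root moves by that interval while the quality stays the same.
Am: root A up a minor third → C, giving Cm.
A7: root A up a minor third → C, giving C7.
Fm: root F up a minor third → Ab, giving Abm.
C6: root C up a minor third → Eb, giving Eb6.

Cm C7 Abm Eb6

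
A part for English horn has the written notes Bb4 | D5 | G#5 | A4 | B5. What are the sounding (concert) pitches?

Eb4 G4 C#5 D4 E5

The English horn sounds a perfect fifth below written, so transpose each written note down a perfect fifth.
Bb4 → Eb4
D5 → G4
G#5 → C#5
A4 → D4
B5 → E5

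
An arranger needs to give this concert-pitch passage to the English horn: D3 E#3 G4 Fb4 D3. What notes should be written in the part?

A3 B#3 D5 Cb5 A3

The English horn sounds a perfect fifth below written, so the written part must be a perfect fifth above concert — transpose each note up.
D3 → A3
E#3 → B#3
G4 → D5
Fb4 → Cb5
D3 → A3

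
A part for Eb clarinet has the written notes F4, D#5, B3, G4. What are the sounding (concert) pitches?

Ab4 F#5 D4 Bb4

The Eb clarinet sounds a minor third above written, so transpose each written note up a minor third.
F4 → Ab4
D#5 → F#5
B3 → D4
G4 → Bb4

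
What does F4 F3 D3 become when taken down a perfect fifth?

Bb3 Bb2 G2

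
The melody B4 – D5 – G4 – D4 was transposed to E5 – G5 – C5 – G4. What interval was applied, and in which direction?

up a perfect fourth

From B4 to E5 is 4 letter names — a fourth of some quality.
B4 to E5 is 5 semitones, which makes it a perfect fourth; the second version is higher, so the direction is up.
Checking another pair — D4 → G4 — gives the same interval.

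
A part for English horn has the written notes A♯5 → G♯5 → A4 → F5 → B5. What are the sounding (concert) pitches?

The English horn sounds a perfect fifth below written, so transpose each written note down a perfect fifth.
A#5 becomes D#5
G#5 becomes C#5
A4 becomes D4
F5 becomes Bb4
B5 becomes E5

D#5 C#5 D4 Bb4 E5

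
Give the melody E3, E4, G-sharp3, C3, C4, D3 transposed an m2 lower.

E3: a second down reaches D, and 1 semitone makes it D#3.
A minor second down from E4 gives D#4.
G#3: a second down reaches F, and 1 semitone makes it F##3.
C3: a second down reaches B, and 1 semitone makes it B2.
C4: a second down reaches B, and 1 semitone makes it B3.
D3: a second down reaches C, and 1 semitone makes it C#3.

D#3 D#4 F##3 B2 B3 C#3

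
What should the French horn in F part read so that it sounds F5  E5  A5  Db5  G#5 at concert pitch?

The French horn in F sounds a perfect fifth below written, so the written part must be a perfect fifth above concert — transpose each note up.
F5 becomes C6
E5 becomes B5
A5 becomes E6
Db5 becomes Ab5
G#5 becomes D#6

C6 B5 E6 Ab5 D#6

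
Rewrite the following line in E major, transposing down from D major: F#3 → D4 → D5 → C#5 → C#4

G#2 E3 E4 D#4 D#3

From D down to E is a minor seventh; apply that to each pitch.
F#3 -> G#2
D4 -> E3
D5 -> E4
C#5 -> D#4
C#4 -> D#3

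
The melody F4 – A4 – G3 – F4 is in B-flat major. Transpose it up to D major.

A4 C#5 B3 A4

From B-flat up to D is a major third; apply that to each pitch.
F4 → A4
A4 → C#5
G3 → B3
F4 → A4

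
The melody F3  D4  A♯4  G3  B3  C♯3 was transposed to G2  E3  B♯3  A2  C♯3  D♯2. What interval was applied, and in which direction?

Take the first pair: F3 → G2. F to G spans 7 letter names, so the interval is some kind of seventh.
G2 to F3 is 10 semitones, which makes it a minor seventh; the second version is lower, so the direction is down.
Checking another pair — C#3 → D#2 — gives the same interval.

down a minor seventh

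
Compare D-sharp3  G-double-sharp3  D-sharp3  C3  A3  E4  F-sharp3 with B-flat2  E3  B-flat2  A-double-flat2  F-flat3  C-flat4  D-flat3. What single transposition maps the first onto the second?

Take the first pair: D#3 → Bb2. D to B spans 3 letter names, so the interval is some kind of third.
Bb2 to D#3 is 5 semitones, which makes it an augmented third; the second version is lower, so the direction is down.
Checking another pair — F#3 → Db3 — gives the same interval.

down an augmented third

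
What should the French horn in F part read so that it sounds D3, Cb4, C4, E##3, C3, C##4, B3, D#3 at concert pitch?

A3 Gb4 G4 B##3 G3 G##4 F#4 A#3

Written C4 sounds as F3 on the French horn in F, so concert pitches are written a perfect fifth up.
D3 becomes A3
Cb4 becomes Gb4
C4 becomes G4
E##3 becomes B##3
C3 becomes G3
C##4 becomes G##4
B3 becomes F#4
D#3 becomes A#3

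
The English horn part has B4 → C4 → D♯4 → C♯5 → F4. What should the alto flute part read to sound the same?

First find concert pitch: the English horn sounds a perfect fifth below written, so B4 C4 D♯4 C♯5 F4 sounds E4 F3 G#3 F#4 Bb3.
Then write for alto flute: it sounds a perfect fourth below written, so the part must be a perfect fourth above concert.
E4 → A4
F3 → Bb3
G#3 → C#4
F#4 → B4
Bb3 → Eb4

A4 Bb3 C#4 B4 Eb4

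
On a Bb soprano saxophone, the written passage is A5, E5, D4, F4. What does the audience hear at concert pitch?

G5 D5 C4 Eb4

The Bb soprano saxophone sounds a major second below written, so transpose each written note down a major second.
A5 to G5
E5 to D5
D4 to C4
F4 to Eb4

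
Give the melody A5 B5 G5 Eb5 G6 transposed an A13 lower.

A5 down an augmented thirteenth is Cb4.
B5: a thirteenth down reaches D, and 22 semitones makes it Db4.
An augmented thirteenth down from G5 gives Bbb3.
Eb5: a thirteenth down reaches G, and 22 semitones makes it Gbb3.
G6: a thirteenth down reaches B, and 22 semitones makes it Bbb4.

Cb4 Db4 Bbb3 Gbb3 Bbb4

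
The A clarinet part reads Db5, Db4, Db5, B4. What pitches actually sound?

Bb4 Bb3 Bb4 G#4

Written C4 on the A clarinet sounds as A3, a minor third lower; apply that shift to every note.
Db5 -> Bb4
Db4 -> Bb3
Db5 -> Bb4
B4 -> G#4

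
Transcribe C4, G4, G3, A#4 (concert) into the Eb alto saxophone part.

A4 E5 E4 F##5

Written C4 sounds as Eb3 on the Eb alto saxophone, so concert pitches are written a major sixth up.
C4 becomes A4
G4 becomes E5
G3 becomes E4
A#4 becomes F##5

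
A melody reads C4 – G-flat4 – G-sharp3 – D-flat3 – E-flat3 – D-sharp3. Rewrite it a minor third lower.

A3 Eb4 E#3 Bb2 C3 B#2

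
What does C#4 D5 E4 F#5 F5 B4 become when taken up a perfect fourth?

C#4 becomes F#4
D5 becomes G5
E4 becomes A4
F#5 becomes B5
F5 becomes Bb5
B4 becomes E5

F#4 G5 A4 B5 Bb5 E5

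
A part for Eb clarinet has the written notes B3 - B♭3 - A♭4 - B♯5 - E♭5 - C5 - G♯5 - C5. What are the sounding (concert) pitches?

D4 Db4 Cb5 D#6 Gb5 Eb5 B5 Eb5

The Eb clarinet sounds a minor third above written, so transpose each written note up a minor third.
B3 -> D4
Bb3 -> Db4
Ab4 -> Cb5
B#5 -> D#6
Eb5 -> Gb5
C5 -> Eb5
G#5 -> B5
C5 -> Eb5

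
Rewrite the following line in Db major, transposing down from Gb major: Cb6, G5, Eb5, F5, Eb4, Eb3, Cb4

From Gb down to Db is a perfect fourth; apply that to each pitch.
Cb6 gives Gb5
G5 gives D5
Eb5 gives Bb4
F5 gives C5
Eb4 gives Bb3
Eb3 gives Bb2
Cb4 gives Gb3

Gb5 D5 Bb4 C5 Bb3 Bb2 Gb3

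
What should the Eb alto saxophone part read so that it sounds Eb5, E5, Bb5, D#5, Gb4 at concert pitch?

Written C4 sounds as Eb3 on the Eb alto saxophone, so concert pitches are written a major sixth up.
Eb5 to C6
E5 to C#6
Bb5 to G6
D#5 to B#5
Gb4 to Eb5

C6 C#6 G6 B#5 Eb5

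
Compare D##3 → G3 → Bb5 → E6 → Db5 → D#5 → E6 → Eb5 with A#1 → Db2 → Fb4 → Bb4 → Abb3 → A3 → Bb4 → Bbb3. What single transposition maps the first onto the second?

down an augmented eleventh

From D##3 to A#1 is 11 letter names — an eleventh of some quality.
A#1 to D##3 is 18 semitones, which makes it an augmented eleventh; the second version is lower, so the direction is down.
Checking another pair — Eb5 → Bbb3 — gives the same interval.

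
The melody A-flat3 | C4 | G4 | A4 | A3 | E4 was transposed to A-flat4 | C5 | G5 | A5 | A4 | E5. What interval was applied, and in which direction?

Take the first pair: Ab3 → Ab4. A to A spans 8 letter names, so the interval is some kind of octave.
Ab3 to Ab4 is 12 semitones, which makes it a perfect octave; the second version is higher, so the direction is up.
Checking another pair — E4 → E5 — gives the same interval.

up a perfect octave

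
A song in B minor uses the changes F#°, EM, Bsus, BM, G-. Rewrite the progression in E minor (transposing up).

B° AM Esus EM C-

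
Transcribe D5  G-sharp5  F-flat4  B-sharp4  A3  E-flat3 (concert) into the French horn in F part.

A5 D#6 Cb5 F##5 E4 Bb3

Written C4 sounds as F3 on the French horn in F, so concert pitches are written a perfect fifth up.
D5 becomes A5
G#5 becomes D#6
Fb4 becomes Cb5
B#4 becomes F##5
A3 becomes E4
Eb3 becomes Bb3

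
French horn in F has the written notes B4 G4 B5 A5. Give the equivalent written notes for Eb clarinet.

C#4 A3 C#5 B4

First find concert pitch: the French horn in F sounds a perfect fifth below written, so B4 G4 B5 A5 sounds E4 C4 E5 D5.
Then write for Eb clarinet: it sounds a minor third above written, so the part must be a minor third below concert.
E4 → C#4
C4 → A3
E5 → C#5
D5 → B4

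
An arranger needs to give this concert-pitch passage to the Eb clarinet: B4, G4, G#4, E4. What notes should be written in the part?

The Eb clarinet sounds a minor third above written, so the written part must be a minor third below concert — transpose each note down.
B4 → G#4
G4 → E4
G#4 → E#4
E4 → C#4

G#4 E4 E#4 C#4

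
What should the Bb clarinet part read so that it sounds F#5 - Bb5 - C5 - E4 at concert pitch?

Written C4 sounds as Bb3 on the Bb clarinet, so concert pitches are written a major second up.
F#5 gives G#5
Bb5 gives C6
C5 gives D5
E4 gives F#4

G#5 C6 D5 F#4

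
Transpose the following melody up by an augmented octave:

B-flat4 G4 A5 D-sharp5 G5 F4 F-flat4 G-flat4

Bb4: an octave up reaches B, and 13 semitones makes it B5.
G4: an octave up reaches G, and 13 semitones makes it G#5.
A5: an octave up reaches A, and 13 semitones makes it A#6.
An augmented octave up from D#5 gives D##6.
G5 up an augmented octave is G#6.
F4 up an augmented octave is F#5.
An augmented octave up from Fb4 gives F5.
Gb4: an octave up reaches G, and 13 semitones makes it G5.

B5 G#5 A#6 D##6 G#6 F#5 F5 G5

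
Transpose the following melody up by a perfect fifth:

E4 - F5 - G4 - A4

B4 C6 D5 E5

A perfect fifth up from E4 gives B4.
F5: a fifth up reaches C, and 7 semitones makes it C6.
G4 up a perfect fifth is D5.
A4 up a perfect fifth is E5.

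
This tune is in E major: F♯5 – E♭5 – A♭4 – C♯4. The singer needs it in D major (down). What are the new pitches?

E5 Db5 Gb4 B3

E major to D major down is a major second, so every note moves down by that interval.
F#5 becomes E5
Eb5 becomes Db5
Ab4 becomes Gb4
C#4 becomes B3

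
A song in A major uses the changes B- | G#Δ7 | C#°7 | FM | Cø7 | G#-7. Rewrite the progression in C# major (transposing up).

A major up to C# major is a major third; each chord root moves by that interval while the quality stays the same.
B-: root B up a major third → D#, giving D#-.
G#Δ7: root G# up a major third → B#, giving B#Δ7.
C#°7: root C# up a major third → E#, giving E#°7.
FM: root F up a major third → A, giving AM.
Cø7: root C up a major third → E, giving Eø7.
G#-7: root G# up a major third → B#, giving B#-7.

D#- B#Δ7 E#°7 AM Eø7 B#-7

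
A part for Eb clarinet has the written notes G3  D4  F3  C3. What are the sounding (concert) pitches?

Bb3 F4 Ab3 Eb3

Written C4 on the Eb clarinet sounds as Eb4, a minor third higher; apply that shift to every note.
G3 -> Bb3
D4 -> F4
F3 -> Ab3
C3 -> Eb3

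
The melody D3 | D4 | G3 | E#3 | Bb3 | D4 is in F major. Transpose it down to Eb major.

C3 C4 F3 D#3 Ab3 C4

From F down to Eb is a major second; apply that to each pitch.
D3 → C3
D4 → C4
G3 → F3
E#3 → D#3
Bb3 → Ab3
D4 → C4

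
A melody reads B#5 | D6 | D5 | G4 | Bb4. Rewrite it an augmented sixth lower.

An augmented sixth down from B#5 gives D5.
D6: a sixth down reaches F, and 10 semitones makes it Fb5.
D5 down an augmented sixth is Fb4.
An augmented sixth down from G4 gives Bbb3.
Bb4: a sixth down reaches D, and 10 semitones makes it Dbb4.

D5 Fb5 Fb4 Bbb3 Dbb4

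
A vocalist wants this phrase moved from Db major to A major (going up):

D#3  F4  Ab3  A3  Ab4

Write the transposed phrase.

From Db up to A is an augmented fifth; apply that to each pitch.
D#3 becomes A##3
F4 becomes C#5
Ab3 becomes E4
A3 becomes E#4
Ab4 becomes E5

A##3 C#5 E4 E#4 E5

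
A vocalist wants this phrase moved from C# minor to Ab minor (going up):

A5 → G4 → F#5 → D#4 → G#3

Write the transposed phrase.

Fb6 Ebb5 Db6 Bb4 Eb4

From C# up to Ab is a diminished sixth; apply that to each pitch.
A5 to Fb6
G4 to Ebb5
F#5 to Db6
D#4 to Bb4
G#3 to Eb4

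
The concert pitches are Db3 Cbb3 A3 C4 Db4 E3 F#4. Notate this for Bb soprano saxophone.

Eb3 Dbb3 B3 D4 Eb4 F#3 G#4

Written C4 sounds as Bb3 on the Bb soprano saxophone, so concert pitches are written a major second up.
Db3 → Eb3
Cbb3 → Dbb3
A3 → B3
C4 → D4
Db4 → Eb4
E3 → F#3
F#4 → G#4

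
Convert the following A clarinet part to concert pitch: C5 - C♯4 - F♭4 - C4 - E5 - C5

A4 A#3 Db4 A3 C#5 A4

Written C4 on the A clarinet sounds as A3, a minor third lower; apply that shift to every note.
C5 -> A4
C#4 -> A#3
Fb4 -> Db4
C4 -> A3
E5 -> C#5
C5 -> A4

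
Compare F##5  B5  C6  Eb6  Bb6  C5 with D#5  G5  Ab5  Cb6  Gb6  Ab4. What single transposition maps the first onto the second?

Take the first pair: F##5 → D#5. F to D spans 3 letter names, so the interval is some kind of third.
D#5 to F##5 is 4 semitones, which makes it a major third; the second version is lower, so the direction is down.
Checking another pair — C5 → Ab4 — gives the same interval.

down a major third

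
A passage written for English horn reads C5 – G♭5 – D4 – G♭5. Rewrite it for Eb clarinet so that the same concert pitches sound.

D4 Ab4 E3 Ab4

First find concert pitch: the English horn sounds a perfect fifth below written, so C5 G♭5 D4 G♭5 sounds F4 Cb5 G3 Cb5.
Then write for Eb clarinet: it sounds a minor third above written, so the part must be a minor third below concert.
F4 → D4
Cb5 → Ab4
G3 → E3
Cb5 → Ab4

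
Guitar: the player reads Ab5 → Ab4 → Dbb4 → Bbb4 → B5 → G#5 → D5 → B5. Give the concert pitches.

Ab4 Ab3 Dbb3 Bbb3 B4 G#4 D4 B4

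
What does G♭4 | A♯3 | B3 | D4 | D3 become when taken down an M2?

Fb4 G#3 A3 C4 C3

Gb4 → Fb4
A#3 → G#3
B3 → A3
D4 → C4
D3 → C3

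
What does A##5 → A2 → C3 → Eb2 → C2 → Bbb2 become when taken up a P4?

D##6 D3 F3 Ab2 F2 Ebb3

A##5 becomes D##6
A2 becomes D3
C3 becomes F3
Eb2 becomes Ab2
C2 becomes F2
Bbb2 becomes Ebb3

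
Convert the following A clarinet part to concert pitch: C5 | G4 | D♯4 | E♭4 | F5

The A clarinet sounds a minor third below written, so transpose each written note down a minor third.
C5 to A4
G4 to E4
D#4 to B#3
Eb4 to C4
F5 to D5

A4 E4 B#3 C4 D5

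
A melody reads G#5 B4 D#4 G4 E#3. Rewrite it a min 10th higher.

B6 D6 F#5 Bb5 G#4

A minor tenth up from G#5 gives B6.
A minor tenth up from B4 gives D6.
D#4: a tenth up reaches F, and 15 semitones makes it F#5.
G4 up a minor tenth is Bb5.
A minor tenth up from E#3 gives G#4.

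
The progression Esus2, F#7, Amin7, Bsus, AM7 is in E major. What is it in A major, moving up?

Asus2 B7 Dmin7 Esus DM7

E major up to A major is a perfect fourth; each chord root moves by that interval while the quality stays the same.
Esus2: root E up a perfect fourth → A, giving Asus2.
F#7: root F# up a perfect fourth → B, giving B7.
Amin7: root A up a perfect fourth → D, giving Dmin7.
Bsus: root B up a perfect fourth → E, giving Esus.
AM7: root A up a perfect fourth → D, giving DM7.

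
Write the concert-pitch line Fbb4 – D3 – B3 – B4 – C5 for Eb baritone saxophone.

The Eb baritone saxophone sounds a major thirteenth below written, so the written part must be a major thirteenth above concert — transpose each note up.
Fbb4 to Dbb6
D3 to B4
B3 to G#5
B4 to G#6
C5 to A6

Dbb6 B4 G#5 G#6 A6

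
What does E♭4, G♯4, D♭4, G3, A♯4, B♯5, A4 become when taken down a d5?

A diminished fifth down from Eb4 gives A3.
A diminished fifth down from G#4 gives C##4.
A diminished fifth down from Db4 gives G3.
A diminished fifth down from G3 gives C#3.
A#4 down a diminished fifth is D##4.
B#5: a fifth down reaches E, and 6 semitones makes it E##5.
A4: a fifth down reaches D, and 6 semitones makes it D#4.

A3 C##4 G3 C#3 D##4 E##5 D#4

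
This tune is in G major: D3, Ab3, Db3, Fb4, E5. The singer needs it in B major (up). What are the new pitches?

G major to B major up is a major third, so every note moves up by that interval.
D3 gives F#3
Ab3 gives C4
Db3 gives F3
Fb4 gives Ab4
E5 gives G#5

F#3 C4 F3 Ab4 G#5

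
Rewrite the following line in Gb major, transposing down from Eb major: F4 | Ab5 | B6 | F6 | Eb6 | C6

From Eb down to Gb is a major sixth; apply that to each pitch.
F4 to Ab3
Ab5 to Cb5
B6 to D6
F6 to Ab5
Eb6 to Gb5
C6 to Eb5

Ab3 Cb5 D6 Ab5 Gb5 Eb5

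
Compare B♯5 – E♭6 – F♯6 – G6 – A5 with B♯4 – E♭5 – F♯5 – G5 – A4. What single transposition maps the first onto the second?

down a perfect octave

From B#5 to B#4 is 8 letter names — an octave of some quality.
B#4 to B#5 is 12 semitones, which makes it a perfect octave; the second version is lower, so the direction is down.
Checking another pair — A5 → A4 — gives the same interval.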